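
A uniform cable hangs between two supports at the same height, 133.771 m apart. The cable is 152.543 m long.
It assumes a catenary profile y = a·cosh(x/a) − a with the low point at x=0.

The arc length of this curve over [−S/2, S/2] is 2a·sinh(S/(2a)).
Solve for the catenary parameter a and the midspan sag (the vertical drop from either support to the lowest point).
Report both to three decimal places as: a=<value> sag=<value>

a=74.379 sag=32.155

seed: a₀ = √(S³/(24(L−S))) = √(133.771³/(24·18.772)) = 72.892369
iter 1: u=0.917593  f(a)=+8.063e-01  f'(a)=-5.598e-01  a ← 72.892369 − (+8.063e-01/-5.598e-01) = 74.332843
iter 2: u=0.899811  f(a)=+2.452e-02  f'(a)=-5.262e-01  a ← 74.332843 − (+2.452e-02/-5.262e-01) = 74.379446
iter 3: u=0.899247  f(a)=+2.426e-05  f'(a)=-5.251e-01  a ← 74.379446 − (+2.426e-05/-5.251e-01) = 74.379492
iter 4: u=0.899247  f(a)=+2.376e-11  f'(a)=-5.251e-01  a ← 74.379492 − (+2.376e-11/-5.251e-01) = 74.379492
converged: |Δa| < 1e-12 after 4 iterations
sag = a·(cosh(S/(2a)) − 1) = 74.379492·(cosh(0.899247) − 1) = 32.155247
T_max/T_min = cosh(S/(2a)) = 1.432313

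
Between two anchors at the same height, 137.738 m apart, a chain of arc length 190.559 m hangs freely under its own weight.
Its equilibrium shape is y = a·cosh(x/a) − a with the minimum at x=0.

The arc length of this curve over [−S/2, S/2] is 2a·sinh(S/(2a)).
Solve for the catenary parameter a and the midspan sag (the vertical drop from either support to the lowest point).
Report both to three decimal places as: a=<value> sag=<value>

seed: a₀ = √(S³/(24(L−S))) = √(137.738³/(24·52.821)) = 45.401660
iter 1: u=1.516883  f(a)=+6.421e+00  f'(a)=-2.908e+00  a ← 45.401660 − (+6.421e+00/-2.908e+00) = 47.609484
iter 2: u=1.446540  f(a)=+4.981e-01  f'(a)=-2.473e+00  a ← 47.609484 − (+4.981e-01/-2.473e+00) = 47.810886
iter 3: u=1.440446  f(a)=+3.554e-03  f'(a)=-2.438e+00  a ← 47.810886 − (+3.554e-03/-2.438e+00) = 47.812344
iter 4: u=1.440402  f(a)=+1.838e-07  f'(a)=-2.438e+00  a ← 47.812344 − (+1.838e-07/-2.438e+00) = 47.812344
iter 5: u=1.440402  f(a)=+8.527e-14  f'(a)=-2.438e+00  a ← 47.812344 − (+8.527e-14/-2.438e+00) = 47.812344
converged: |Δa| < 1e-12 after 5 iterations
sag = a·(cosh(S/(2a)) − 1) = 47.812344·(cosh(1.440402) − 1) = 58.790673
T_max/T_min = cosh(S/(2a)) = 2.229613

a=47.812 sag=58.791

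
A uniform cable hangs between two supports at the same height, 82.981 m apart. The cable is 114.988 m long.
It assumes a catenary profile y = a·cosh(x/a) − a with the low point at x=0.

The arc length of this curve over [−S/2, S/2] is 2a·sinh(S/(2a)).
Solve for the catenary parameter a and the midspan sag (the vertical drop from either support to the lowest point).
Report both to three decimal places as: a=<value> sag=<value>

seed: a₀ = √(S³/(24(L−S))) = √(82.981³/(24·32.007)) = 27.273438
iter 1: u=1.521279  f(a)=+3.914e+00  f'(a)=-2.937e+00  a ← 27.273438 − (+3.914e+00/-2.937e+00) = 28.606162
iter 2: u=1.450404  f(a)=+3.052e-01  f'(a)=-2.495e+00  a ← 28.606162 − (+3.052e-01/-2.495e+00) = 28.728470
iter 3: u=1.444229  f(a)=+2.202e-03  f'(a)=-2.460e+00  a ← 28.728470 − (+2.202e-03/-2.460e+00) = 28.729365
iter 4: u=1.444184  f(a)=+1.165e-07  f'(a)=-2.459e+00  a ← 28.729365 − (+1.165e-07/-2.459e+00) = 28.729365
iter 5: u=1.444184  f(a)=+1.421e-14  f'(a)=-2.459e+00  a ← 28.729365 − (+1.421e-14/-2.459e+00) = 28.729365
converged: |Δa| < 1e-12 after 5 iterations
sag = a·(cosh(S/(2a)) − 1) = 28.729365·(cosh(1.444184) − 1) = 35.542996
T_max/T_min = cosh(S/(2a)) = 2.237166

a=28.729 sag=35.543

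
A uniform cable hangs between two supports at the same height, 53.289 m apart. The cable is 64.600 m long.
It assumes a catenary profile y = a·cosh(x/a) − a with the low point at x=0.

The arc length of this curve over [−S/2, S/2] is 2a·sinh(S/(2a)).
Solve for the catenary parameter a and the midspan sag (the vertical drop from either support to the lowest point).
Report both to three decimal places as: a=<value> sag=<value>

a=24.328 sag=16.109

seed: a₀ = √(S³/(24(L−S))) = √(53.289³/(24·11.311)) = 23.610231
iter 1: u=1.128515  f(a)=+7.425e-01  f'(a)=-1.086e+00  a ← 23.610231 − (+7.425e-01/-1.086e+00) = 24.294012
iter 2: u=1.096752  f(a)=+3.348e-02  f'(a)=-9.899e-01  a ← 24.294012 − (+3.348e-02/-9.899e-01) = 24.327829
iter 3: u=1.095227  f(a)=+7.517e-05  f'(a)=-9.855e-01  a ← 24.327829 − (+7.517e-05/-9.855e-01) = 24.327906
iter 4: u=1.095224  f(a)=+3.809e-10  f'(a)=-9.855e-01  a ← 24.327906 − (+3.809e-10/-9.855e-01) = 24.327906
iter 5: u=1.095224  f(a)=+1.421e-14  f'(a)=-9.855e-01  a ← 24.327906 − (+1.421e-14/-9.855e-01) = 24.327906
converged: |Δa| < 1e-12 after 5 iterations
sag = a·(cosh(S/(2a)) − 1) = 24.327906·(cosh(1.095224) − 1) = 16.108922
T_max/T_min = cosh(S/(2a)) = 1.662158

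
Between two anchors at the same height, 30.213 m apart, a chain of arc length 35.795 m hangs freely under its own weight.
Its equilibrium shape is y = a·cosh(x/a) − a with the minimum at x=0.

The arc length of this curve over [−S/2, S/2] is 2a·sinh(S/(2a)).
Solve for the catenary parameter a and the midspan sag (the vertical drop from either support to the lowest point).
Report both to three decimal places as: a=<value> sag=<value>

a=14.730 sag=8.450

seed: a₀ = √(S³/(24(L−S))) = √(30.213³/(24·5.582)) = 14.347963
iter 1: u=1.052867  f(a)=+3.177e-01  f'(a)=-8.678e-01  a ← 14.347963 − (+3.177e-01/-8.678e-01) = 14.714030
iter 2: u=1.026673  f(a)=+1.256e-02  f'(a)=-8.004e-01  a ← 14.714030 − (+1.256e-02/-8.004e-01) = 14.729727
iter 3: u=1.025579  f(a)=+2.144e-05  f'(a)=-7.977e-01  a ← 14.729727 − (+2.144e-05/-7.977e-01) = 14.729754
iter 4: u=1.025577  f(a)=+6.271e-11  f'(a)=-7.977e-01  a ← 14.729754 − (+6.271e-11/-7.977e-01) = 14.729754
iter 5: u=1.025577  f(a)=-7.105e-15  f'(a)=-7.977e-01  a ← 14.729754 − (-7.105e-15/-7.977e-01) = 14.729754
converged: |Δa| < 1e-12 after 5 iterations
sag = a·(cosh(S/(2a)) − 1) = 14.729754·(cosh(1.025577) − 1) = 8.449680
T_max/T_min = cosh(S/(2a)) = 1.573647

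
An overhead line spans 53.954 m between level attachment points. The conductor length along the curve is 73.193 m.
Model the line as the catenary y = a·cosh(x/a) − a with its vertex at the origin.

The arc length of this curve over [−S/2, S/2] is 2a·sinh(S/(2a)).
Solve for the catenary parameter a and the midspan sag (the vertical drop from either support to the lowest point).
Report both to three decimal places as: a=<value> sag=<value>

a=19.359 sag=22.043

seed: a₀ = √(S³/(24(L−S))) = √(53.954³/(24·19.239)) = 18.443299
iter 1: u=1.462699  f(a)=+2.166e+00  f'(a)=-2.568e+00  a ← 18.443299 − (+2.166e+00/-2.568e+00) = 19.286750
iter 2: u=1.398732  f(a)=+1.575e-01  f'(a)=-2.207e+00  a ← 19.286750 − (+1.575e-01/-2.207e+00) = 19.358088
iter 3: u=1.393578  f(a)=+9.761e-04  f'(a)=-2.180e+00  a ← 19.358088 − (+9.761e-04/-2.180e+00) = 19.358536
iter 4: u=1.393545  f(a)=+3.803e-08  f'(a)=-2.180e+00  a ← 19.358536 − (+3.803e-08/-2.180e+00) = 19.358536
iter 5: u=1.393545  f(a)=-1.421e-14  f'(a)=-2.180e+00  a ← 19.358536 − (-1.421e-14/-2.180e+00) = 19.358536
converged: |Δa| < 1e-12 after 5 iterations
sag = a·(cosh(S/(2a)) − 1) = 19.358536·(cosh(1.393545) − 1) = 22.042632
T_max/T_min = cosh(S/(2a)) = 2.138652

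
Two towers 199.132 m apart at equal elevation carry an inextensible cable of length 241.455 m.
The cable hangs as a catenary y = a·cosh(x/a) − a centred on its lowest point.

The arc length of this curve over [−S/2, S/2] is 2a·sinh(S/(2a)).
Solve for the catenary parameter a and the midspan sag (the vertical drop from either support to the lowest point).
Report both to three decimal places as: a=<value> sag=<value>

a=90.853 sag=60.241

seed: a₀ = √(S³/(24(L−S))) = √(199.132³/(24·42.323)) = 88.169371
iter 1: u=1.129258  f(a)=+2.782e+00  f'(a)=-1.088e+00  a ← 88.169371 − (+2.782e+00/-1.088e+00) = 90.725918
iter 2: u=1.097437  f(a)=+1.256e-01  f'(a)=-9.919e-01  a ← 90.725918 − (+1.256e-01/-9.919e-01) = 90.852526
iter 3: u=1.095908  f(a)=+2.827e-04  f'(a)=-9.875e-01  a ← 90.852526 − (+2.827e-04/-9.875e-01) = 90.852812
iter 4: u=1.095904  f(a)=+1.440e-09  f'(a)=-9.875e-01  a ← 90.852812 − (+1.440e-09/-9.875e-01) = 90.852812
iter 5: u=1.095904  f(a)=+0.000e+00  f'(a)=-9.875e-01  a ← 90.852812 − (+0.000e+00/-9.875e-01) = 90.852812
converged: |Δa| < 1e-12 after 5 iterations
sag = a·(cosh(S/(2a)) − 1) = 90.852812·(cosh(1.095904) − 1) = 60.241075
T_max/T_min = cosh(S/(2a)) = 1.663062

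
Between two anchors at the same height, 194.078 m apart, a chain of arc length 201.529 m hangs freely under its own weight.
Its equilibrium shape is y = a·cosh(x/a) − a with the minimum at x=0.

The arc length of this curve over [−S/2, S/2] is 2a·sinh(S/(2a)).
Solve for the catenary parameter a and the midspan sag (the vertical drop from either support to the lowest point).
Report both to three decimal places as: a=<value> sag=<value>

seed: a₀ = √(S³/(24(L−S))) = √(194.078³/(24·7.451)) = 202.186223
iter 1: u=0.479949  f(a)=+8.629e-02  f'(a)=-7.542e-02  a ← 202.186223 − (+8.629e-02/-7.542e-02) = 203.330399
iter 2: u=0.477248  f(a)=+7.380e-04  f'(a)=-7.413e-02  a ← 203.330399 − (+7.380e-04/-7.413e-02) = 203.340354
iter 3: u=0.477225  f(a)=+5.501e-08  f'(a)=-7.412e-02  a ← 203.340354 − (+5.501e-08/-7.412e-02) = 203.340355
iter 4: u=0.477225  f(a)=+2.842e-14  f'(a)=-7.412e-02  a ← 203.340355 − (+2.842e-14/-7.412e-02) = 203.340355
converged: |Δa| < 1e-12 after 4 iterations
sag = a·(cosh(S/(2a)) − 1) = 203.340355·(cosh(0.477225) − 1) = 23.597488
T_max/T_min = cosh(S/(2a)) = 1.116049

a=203.340 sag=23.597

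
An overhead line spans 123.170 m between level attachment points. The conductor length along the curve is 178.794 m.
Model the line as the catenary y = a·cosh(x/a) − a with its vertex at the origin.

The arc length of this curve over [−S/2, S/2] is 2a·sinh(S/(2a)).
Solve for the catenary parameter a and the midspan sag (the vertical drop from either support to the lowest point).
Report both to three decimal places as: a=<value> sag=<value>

seed: a₀ = √(S³/(24(L−S))) = √(123.170³/(24·55.624)) = 37.412841
iter 1: u=1.646093  f(a)=+8.041e+00  f'(a)=-3.861e+00  a ← 37.412841 − (+8.041e+00/-3.861e+00) = 39.495314
iter 2: u=1.559299  f(a)=+7.202e-01  f'(a)=-3.198e+00  a ← 39.495314 − (+7.202e-01/-3.198e+00) = 39.720524
iter 3: u=1.550458  f(a)=+7.033e-03  f'(a)=-3.136e+00  a ← 39.720524 − (+7.033e-03/-3.136e+00) = 39.722767
iter 4: u=1.550370  f(a)=+6.852e-07  f'(a)=-3.135e+00  a ← 39.722767 − (+6.852e-07/-3.135e+00) = 39.722767
iter 5: u=1.550370  f(a)=+2.842e-14  f'(a)=-3.135e+00  a ← 39.722767 − (+2.842e-14/-3.135e+00) = 39.722767
converged: |Δa| < 1e-12 after 5 iterations
sag = a·(cosh(S/(2a)) − 1) = 39.722767·(cosh(1.550370) − 1) = 58.102188
T_max/T_min = cosh(S/(2a)) = 2.462692

a=39.723 sag=58.102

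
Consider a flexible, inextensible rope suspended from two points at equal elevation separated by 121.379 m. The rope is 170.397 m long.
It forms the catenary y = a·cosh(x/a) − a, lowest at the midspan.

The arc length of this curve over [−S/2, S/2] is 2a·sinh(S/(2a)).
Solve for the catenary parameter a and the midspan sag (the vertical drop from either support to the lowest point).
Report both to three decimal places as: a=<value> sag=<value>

seed: a₀ = √(S³/(24(L−S))) = √(121.379³/(24·49.018)) = 38.988086
iter 1: u=1.556617  f(a)=+6.293e+00  f'(a)=-3.179e+00  a ← 38.988086 − (+6.293e+00/-3.179e+00) = 40.967692
iter 2: u=1.481399  f(a)=+5.111e-01  f'(a)=-2.682e+00  a ← 40.967692 − (+5.111e-01/-2.682e+00) = 41.158257
iter 3: u=1.474540  f(a)=+4.029e-03  f'(a)=-2.640e+00  a ← 41.158257 − (+4.029e-03/-2.640e+00) = 41.159783
iter 4: u=1.474485  f(a)=+2.547e-07  f'(a)=-2.639e+00  a ← 41.159783 − (+2.547e-07/-2.639e+00) = 41.159783
iter 5: u=1.474485  f(a)=+0.000e+00  f'(a)=-2.639e+00  a ← 41.159783 − (+0.000e+00/-2.639e+00) = 41.159783
converged: |Δa| < 1e-12 after 5 iterations
sag = a·(cosh(S/(2a)) − 1) = 41.159783·(cosh(1.474485) − 1) = 53.460047
T_max/T_min = cosh(S/(2a)) = 2.298842

a=41.160 sag=53.460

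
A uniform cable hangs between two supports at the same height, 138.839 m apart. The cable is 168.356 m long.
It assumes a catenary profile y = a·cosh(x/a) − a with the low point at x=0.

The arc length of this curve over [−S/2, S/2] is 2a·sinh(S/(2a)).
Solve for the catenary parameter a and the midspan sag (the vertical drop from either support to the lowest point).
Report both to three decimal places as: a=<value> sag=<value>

a=63.336 sag=42.008

seed: a₀ = √(S³/(24(L−S))) = √(138.839³/(24·29.517)) = 61.464660
iter 1: u=1.129421  f(a)=+1.941e+00  f'(a)=-1.089e+00  a ← 61.464660 − (+1.941e+00/-1.089e+00) = 63.247348
iter 2: u=1.097588  f(a)=+8.764e-02  f'(a)=-9.924e-01  a ← 63.247348 − (+8.764e-02/-9.924e-01) = 63.335659
iter 3: u=1.096057  f(a)=+1.974e-04  f'(a)=-9.879e-01  a ← 63.335659 − (+1.974e-04/-9.879e-01) = 63.335859
iter 4: u=1.096054  f(a)=+1.007e-09  f'(a)=-9.879e-01  a ← 63.335859 − (+1.007e-09/-9.879e-01) = 63.335859
iter 5: u=1.096054  f(a)=+0.000e+00  f'(a)=-9.879e-01  a ← 63.335859 − (+0.000e+00/-9.879e-01) = 63.335859
converged: |Δa| < 1e-12 after 5 iterations
sag = a·(cosh(S/(2a)) − 1) = 63.335859·(cosh(1.096054) − 1) = 42.008181
T_max/T_min = cosh(S/(2a)) = 1.663261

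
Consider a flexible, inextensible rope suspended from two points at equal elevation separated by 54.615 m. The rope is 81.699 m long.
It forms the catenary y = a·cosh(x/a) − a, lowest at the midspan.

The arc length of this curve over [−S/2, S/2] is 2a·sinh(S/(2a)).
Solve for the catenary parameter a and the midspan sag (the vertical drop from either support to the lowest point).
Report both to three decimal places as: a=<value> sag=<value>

seed: a₀ = √(S³/(24(L−S))) = √(54.615³/(24·27.084)) = 15.830910
iter 1: u=1.724948  f(a)=+4.327e+00  f'(a)=-4.554e+00  a ← 15.830910 − (+4.327e+00/-4.554e+00) = 16.781024
iter 2: u=1.627284  f(a)=+4.201e-01  f'(a)=-3.709e+00  a ← 16.781024 − (+4.201e-01/-3.709e+00) = 16.894298
iter 3: u=1.616374  f(a)=+4.902e-03  f'(a)=-3.623e+00  a ← 16.894298 − (+4.902e-03/-3.623e+00) = 16.895651
iter 4: u=1.616244  f(a)=+6.844e-07  f'(a)=-3.622e+00  a ← 16.895651 − (+6.844e-07/-3.622e+00) = 16.895651
iter 5: u=1.616244  f(a)=+0.000e+00  f'(a)=-3.622e+00  a ← 16.895651 − (+0.000e+00/-3.622e+00) = 16.895651
converged: |Δa| < 1e-12 after 5 iterations
sag = a·(cosh(S/(2a)) − 1) = 16.895651·(cosh(1.616244) − 1) = 27.310057
T_max/T_min = cosh(S/(2a)) = 2.616396

a=16.896 sag=27.310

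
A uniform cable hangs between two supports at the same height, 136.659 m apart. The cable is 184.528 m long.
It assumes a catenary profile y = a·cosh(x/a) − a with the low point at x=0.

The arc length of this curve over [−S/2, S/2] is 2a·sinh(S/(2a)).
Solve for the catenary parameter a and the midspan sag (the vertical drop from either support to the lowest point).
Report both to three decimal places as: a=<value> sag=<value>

a=49.433 sag=55.239

seed: a₀ = √(S³/(24(L−S))) = √(136.659³/(24·47.869)) = 47.132943
iter 1: u=1.449719  f(a)=+5.289e+00  f'(a)=-2.491e+00  a ← 47.132943 − (+5.289e+00/-2.491e+00) = 49.255992
iter 2: u=1.387232  f(a)=+3.784e-01  f'(a)=-2.147e+00  a ← 49.255992 − (+3.784e-01/-2.147e+00) = 49.432261
iter 3: u=1.382286  f(a)=+2.266e-03  f'(a)=-2.121e+00  a ← 49.432261 − (+2.266e-03/-2.121e+00) = 49.433329
iter 4: u=1.382256  f(a)=+8.236e-08  f'(a)=-2.121e+00  a ← 49.433329 − (+8.236e-08/-2.121e+00) = 49.433329
iter 5: u=1.382256  f(a)=-2.842e-14  f'(a)=-2.121e+00  a ← 49.433329 − (-2.842e-14/-2.121e+00) = 49.433329
converged: |Δa| < 1e-12 after 5 iterations
sag = a·(cosh(S/(2a)) − 1) = 49.433329·(cosh(1.382256) − 1) = 55.239015
T_max/T_min = cosh(S/(2a)) = 2.117445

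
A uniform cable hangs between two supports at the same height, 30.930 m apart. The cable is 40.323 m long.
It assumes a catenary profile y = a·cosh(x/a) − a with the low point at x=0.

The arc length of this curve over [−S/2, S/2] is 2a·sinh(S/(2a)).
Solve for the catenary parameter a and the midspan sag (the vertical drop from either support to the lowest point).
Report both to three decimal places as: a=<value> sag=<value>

a=11.946 sag=11.489

seed: a₀ = √(S³/(24(L−S))) = √(30.930³/(24·9.393)) = 11.456767
iter 1: u=1.349857  f(a)=+8.938e-01  f'(a)=-1.959e+00  a ← 11.456767 − (+8.938e-01/-1.959e+00) = 11.913128
iter 2: u=1.298148  f(a)=+5.618e-02  f'(a)=-1.719e+00  a ← 11.913128 − (+5.618e-02/-1.719e+00) = 11.945803
iter 3: u=1.294597  f(a)=+2.549e-04  f'(a)=-1.704e+00  a ← 11.945803 − (+2.549e-04/-1.704e+00) = 11.945952
iter 4: u=1.294581  f(a)=+5.299e-09  f'(a)=-1.704e+00  a ← 11.945952 − (+5.299e-09/-1.704e+00) = 11.945952
iter 5: u=1.294581  f(a)=+0.000e+00  f'(a)=-1.704e+00  a ← 11.945952 − (+0.000e+00/-1.704e+00) = 11.945952
converged: |Δa| < 1e-12 after 5 iterations
sag = a·(cosh(S/(2a)) − 1) = 11.945952·(cosh(1.294581) − 1) = 11.488891
T_max/T_min = cosh(S/(2a)) = 1.961739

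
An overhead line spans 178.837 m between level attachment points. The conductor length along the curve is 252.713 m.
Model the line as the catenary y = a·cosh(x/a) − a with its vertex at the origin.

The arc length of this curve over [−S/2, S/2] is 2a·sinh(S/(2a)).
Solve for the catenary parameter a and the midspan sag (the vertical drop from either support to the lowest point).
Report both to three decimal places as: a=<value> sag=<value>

a=60.028 sag=79.862

seed: a₀ = √(S³/(24(L−S))) = √(178.837³/(24·73.876)) = 56.797439
iter 1: u=1.574340  f(a)=+9.715e+00  f'(a)=-3.306e+00  a ← 56.797439 − (+9.715e+00/-3.306e+00) = 59.735975
iter 2: u=1.496895  f(a)=+8.048e-01  f'(a)=-2.779e+00  a ← 59.735975 − (+8.048e-01/-2.779e+00) = 60.025596
iter 3: u=1.489673  f(a)=+6.627e-03  f'(a)=-2.733e+00  a ← 60.025596 − (+6.627e-03/-2.733e+00) = 60.028020
iter 4: u=1.489613  f(a)=+4.574e-07  f'(a)=-2.733e+00  a ← 60.028020 − (+4.574e-07/-2.733e+00) = 60.028021
iter 5: u=1.489613  f(a)=+5.684e-14  f'(a)=-2.733e+00  a ← 60.028021 − (+5.684e-14/-2.733e+00) = 60.028021
converged: |Δa| < 1e-12 after 5 iterations
sag = a·(cosh(S/(2a)) − 1) = 60.028021·(cosh(1.489613) − 1) = 79.862395
T_max/T_min = cosh(S/(2a)) = 2.330419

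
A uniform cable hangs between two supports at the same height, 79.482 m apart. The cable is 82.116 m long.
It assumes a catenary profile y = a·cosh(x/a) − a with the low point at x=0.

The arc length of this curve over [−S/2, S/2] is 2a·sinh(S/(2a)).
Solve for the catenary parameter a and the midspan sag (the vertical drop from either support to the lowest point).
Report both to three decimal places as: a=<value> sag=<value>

seed: a₀ = √(S³/(24(L−S))) = √(79.482³/(24·2.634)) = 89.122975
iter 1: u=0.445912  f(a)=+2.631e-02  f'(a)=-6.029e-02  a ← 89.122975 − (+2.631e-02/-6.029e-02) = 89.559364
iter 2: u=0.443739  f(a)=+1.945e-04  f'(a)=-5.940e-02  a ← 89.559364 − (+1.945e-04/-5.940e-02) = 89.562638
iter 3: u=0.443723  f(a)=+1.081e-08  f'(a)=-5.940e-02  a ← 89.562638 − (+1.081e-08/-5.940e-02) = 89.562638
iter 4: u=0.443723  f(a)=+0.000e+00  f'(a)=-5.940e-02  a ← 89.562638 − (+0.000e+00/-5.940e-02) = 89.562638
converged: |Δa| < 1e-12 after 4 iterations
sag = a·(cosh(S/(2a)) − 1) = 89.562638·(cosh(0.443723) − 1) = 8.962615
T_max/T_min = cosh(S/(2a)) = 1.100071

a=89.563 sag=8.963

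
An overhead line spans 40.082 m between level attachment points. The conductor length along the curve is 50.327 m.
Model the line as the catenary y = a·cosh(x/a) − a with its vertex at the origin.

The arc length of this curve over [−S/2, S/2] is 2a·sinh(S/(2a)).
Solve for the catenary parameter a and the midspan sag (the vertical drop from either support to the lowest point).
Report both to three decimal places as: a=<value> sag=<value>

a=16.770 sag=13.469

seed: a₀ = √(S³/(24(L−S))) = √(40.082³/(24·10.245)) = 16.183128
iter 1: u=1.238389  f(a)=+8.149e-01  f'(a)=-1.471e+00  a ← 16.183128 − (+8.149e-01/-1.471e+00) = 16.737007
iter 2: u=1.197406  f(a)=+4.371e-02  f'(a)=-1.317e+00  a ← 16.737007 − (+4.371e-02/-1.317e+00) = 16.770185
iter 3: u=1.195037  f(a)=+1.415e-04  f'(a)=-1.309e+00  a ← 16.770185 − (+1.415e-04/-1.309e+00) = 16.770293
iter 4: u=1.195030  f(a)=+1.493e-09  f'(a)=-1.309e+00  a ← 16.770293 − (+1.493e-09/-1.309e+00) = 16.770293
iter 5: u=1.195030  f(a)=-1.421e-14  f'(a)=-1.309e+00  a ← 16.770293 − (-1.421e-14/-1.309e+00) = 16.770293
converged: |Δa| < 1e-12 after 5 iterations
sag = a·(cosh(S/(2a)) − 1) = 16.770293·(cosh(1.195030) − 1) = 13.469490
T_max/T_min = cosh(S/(2a)) = 1.803176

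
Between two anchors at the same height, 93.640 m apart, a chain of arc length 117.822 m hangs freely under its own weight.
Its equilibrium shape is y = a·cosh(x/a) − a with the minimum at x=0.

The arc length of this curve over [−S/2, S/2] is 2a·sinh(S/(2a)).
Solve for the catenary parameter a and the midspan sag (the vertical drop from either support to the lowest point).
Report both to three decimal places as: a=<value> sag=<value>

seed: a₀ = √(S³/(24(L−S))) = √(93.640³/(24·24.182)) = 37.613208
iter 1: u=1.244775  f(a)=+1.944e+00  f'(a)=-1.496e+00  a ← 37.613208 − (+1.944e+00/-1.496e+00) = 38.912377
iter 2: u=1.203216  f(a)=+1.053e-01  f'(a)=-1.338e+00  a ← 38.912377 − (+1.053e-01/-1.338e+00) = 38.991031
iter 3: u=1.200789  f(a)=+3.477e-04  f'(a)=-1.330e+00  a ← 38.991031 − (+3.477e-04/-1.330e+00) = 38.991292
iter 4: u=1.200781  f(a)=+3.822e-09  f'(a)=-1.329e+00  a ← 38.991292 − (+3.822e-09/-1.329e+00) = 38.991292
iter 5: u=1.200781  f(a)=+0.000e+00  f'(a)=-1.329e+00  a ← 38.991292 − (+0.000e+00/-1.329e+00) = 38.991292
converged: |Δa| < 1e-12 after 5 iterations
sag = a·(cosh(S/(2a)) − 1) = 38.991292·(cosh(1.200781) − 1) = 31.654492
T_max/T_min = cosh(S/(2a)) = 1.811835

a=38.991 sag=31.654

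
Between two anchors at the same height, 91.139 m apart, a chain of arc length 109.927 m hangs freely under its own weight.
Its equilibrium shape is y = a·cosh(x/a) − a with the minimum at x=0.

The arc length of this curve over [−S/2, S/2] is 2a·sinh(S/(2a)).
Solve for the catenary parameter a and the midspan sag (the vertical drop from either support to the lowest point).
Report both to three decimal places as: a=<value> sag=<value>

a=42.185 sag=27.101

seed: a₀ = √(S³/(24(L−S))) = √(91.139³/(24·18.788)) = 40.974201
iter 1: u=1.112151  f(a)=+1.197e+00  f'(a)=-1.036e+00  a ← 40.974201 − (+1.197e+00/-1.036e+00) = 42.129775
iter 2: u=1.081646  f(a)=+5.249e-02  f'(a)=-9.466e-01  a ← 42.129775 − (+5.249e-02/-9.466e-01) = 42.185232
iter 3: u=1.080224  f(a)=+1.113e-04  f'(a)=-9.426e-01  a ← 42.185232 − (+1.113e-04/-9.426e-01) = 42.185350
iter 4: u=1.080221  f(a)=+5.022e-10  f'(a)=-9.426e-01  a ← 42.185350 − (+5.022e-10/-9.426e-01) = 42.185350
iter 5: u=1.080221  f(a)=+2.842e-14  f'(a)=-9.426e-01  a ← 42.185350 − (+2.842e-14/-9.426e-01) = 42.185350
converged: |Δa| < 1e-12 after 5 iterations
sag = a·(cosh(S/(2a)) − 1) = 42.185350·(cosh(1.080221) − 1) = 27.100941
T_max/T_min = cosh(S/(2a)) = 1.642425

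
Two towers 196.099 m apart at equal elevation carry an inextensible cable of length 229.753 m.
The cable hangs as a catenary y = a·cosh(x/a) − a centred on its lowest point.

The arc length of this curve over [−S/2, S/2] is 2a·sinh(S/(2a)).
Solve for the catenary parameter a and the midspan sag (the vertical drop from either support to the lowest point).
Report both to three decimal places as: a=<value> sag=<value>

seed: a₀ = √(S³/(24(L−S))) = √(196.099³/(24·33.654)) = 96.624910
iter 1: u=1.014744  f(a)=+1.776e+00  f'(a)=-7.710e-01  a ← 96.624910 − (+1.776e+00/-7.710e-01) = 98.928100
iter 2: u=0.991119  f(a)=+6.548e-02  f'(a)=-7.151e-01  a ← 98.928100 − (+6.548e-02/-7.151e-01) = 99.019662
iter 3: u=0.990202  f(a)=+9.657e-05  f'(a)=-7.130e-01  a ← 99.019662 − (+9.657e-05/-7.130e-01) = 99.019797
iter 4: u=0.990201  f(a)=+2.107e-10  f'(a)=-7.130e-01  a ← 99.019797 − (+2.107e-10/-7.130e-01) = 99.019797
iter 5: u=0.990201  f(a)=+0.000e+00  f'(a)=-7.130e-01  a ← 99.019797 − (+0.000e+00/-7.130e-01) = 99.019797
converged: |Δa| < 1e-12 after 5 iterations
sag = a·(cosh(S/(2a)) − 1) = 99.019797·(cosh(0.990201) − 1) = 52.642757
T_max/T_min = cosh(S/(2a)) = 1.531639

a=99.020 sag=52.643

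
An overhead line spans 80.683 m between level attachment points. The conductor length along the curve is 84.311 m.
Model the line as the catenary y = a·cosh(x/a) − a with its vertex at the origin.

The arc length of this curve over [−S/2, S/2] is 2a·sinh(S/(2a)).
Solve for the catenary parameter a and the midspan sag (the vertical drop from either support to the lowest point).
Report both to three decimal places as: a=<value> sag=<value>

a=78.185 sag=10.641

seed: a₀ = √(S³/(24(L−S))) = √(80.683³/(24·3.628)) = 77.666511
iter 1: u=0.519419  f(a)=+4.926e-02  f'(a)=-9.597e-02  a ← 77.666511 − (+4.926e-02/-9.597e-02) = 78.179762
iter 2: u=0.516010  f(a)=+4.925e-04  f'(a)=-9.406e-02  a ← 78.179762 − (+4.925e-04/-9.406e-02) = 78.184998
iter 3: u=0.515975  f(a)=+5.035e-08  f'(a)=-9.404e-02  a ← 78.184998 − (+5.035e-08/-9.404e-02) = 78.184999
iter 4: u=0.515975  f(a)=+1.421e-14  f'(a)=-9.404e-02  a ← 78.184999 − (+1.421e-14/-9.404e-02) = 78.184999
converged: |Δa| < 1e-12 after 4 iterations
sag = a·(cosh(S/(2a)) − 1) = 78.184999·(cosh(0.515975) − 1) = 10.640562
T_max/T_min = cosh(S/(2a)) = 1.136095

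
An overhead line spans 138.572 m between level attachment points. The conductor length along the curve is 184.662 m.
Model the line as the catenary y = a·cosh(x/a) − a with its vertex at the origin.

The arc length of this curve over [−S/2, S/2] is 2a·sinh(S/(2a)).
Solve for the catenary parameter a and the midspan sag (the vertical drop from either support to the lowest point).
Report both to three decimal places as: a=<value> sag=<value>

seed: a₀ = √(S³/(24(L−S))) = √(138.572³/(24·46.090)) = 49.046074
iter 1: u=1.412672  f(a)=+4.824e+00  f'(a)=-2.282e+00  a ← 49.046074 − (+4.824e+00/-2.282e+00) = 51.159601
iter 2: u=1.354311  f(a)=+3.293e-01  f'(a)=-1.980e+00  a ← 51.159601 − (+3.293e-01/-1.980e+00) = 51.325896
iter 3: u=1.349923  f(a)=+1.784e-03  f'(a)=-1.959e+00  a ← 51.325896 − (+1.784e-03/-1.959e+00) = 51.326806
iter 4: u=1.349899  f(a)=+5.295e-08  f'(a)=-1.959e+00  a ← 51.326806 − (+5.295e-08/-1.959e+00) = 51.326806
iter 5: u=1.349899  f(a)=+0.000e+00  f'(a)=-1.959e+00  a ← 51.326806 − (+0.000e+00/-1.959e+00) = 51.326806
converged: |Δa| < 1e-12 after 5 iterations
sag = a·(cosh(S/(2a)) − 1) = 51.326806·(cosh(1.349899) − 1) = 54.311513
T_max/T_min = cosh(S/(2a)) = 2.058151

a=51.327 sag=54.312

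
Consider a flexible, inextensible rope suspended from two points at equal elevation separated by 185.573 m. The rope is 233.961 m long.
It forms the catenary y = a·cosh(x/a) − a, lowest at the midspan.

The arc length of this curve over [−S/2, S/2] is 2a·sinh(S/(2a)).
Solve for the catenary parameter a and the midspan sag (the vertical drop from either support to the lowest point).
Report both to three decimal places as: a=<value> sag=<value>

a=76.925 sag=63.082

seed: a₀ = √(S³/(24(L−S))) = √(185.573³/(24·48.388)) = 74.181861
iter 1: u=1.250798  f(a)=+3.929e+00  f'(a)=-1.520e+00  a ← 74.181861 − (+3.929e+00/-1.520e+00) = 76.766178
iter 2: u=1.208690  f(a)=+2.147e-01  f'(a)=-1.358e+00  a ← 76.766178 − (+2.147e-01/-1.358e+00) = 76.924205
iter 3: u=1.206207  f(a)=+7.227e-04  f'(a)=-1.349e+00  a ← 76.924205 − (+7.227e-04/-1.349e+00) = 76.924741
iter 4: u=1.206198  f(a)=+8.251e-09  f'(a)=-1.349e+00  a ← 76.924741 − (+8.251e-09/-1.349e+00) = 76.924741
iter 5: u=1.206198  f(a)=-2.842e-14  f'(a)=-1.349e+00  a ← 76.924741 − (-2.842e-14/-1.349e+00) = 76.924741
converged: |Δa| < 1e-12 after 5 iterations
sag = a·(cosh(S/(2a)) − 1) = 76.924741·(cosh(1.206198) − 1) = 63.081877
T_max/T_min = cosh(S/(2a)) = 1.820047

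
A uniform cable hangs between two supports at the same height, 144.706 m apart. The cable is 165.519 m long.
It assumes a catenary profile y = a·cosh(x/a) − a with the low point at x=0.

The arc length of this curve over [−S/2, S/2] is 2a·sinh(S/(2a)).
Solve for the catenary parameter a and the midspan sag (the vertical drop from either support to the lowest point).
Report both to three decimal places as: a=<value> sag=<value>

a=79.513 sag=35.254

seed: a₀ = √(S³/(24(L−S))) = √(144.706³/(24·20.813)) = 77.885542
iter 1: u=0.928966  f(a)=+9.167e-01  f'(a)=-5.820e-01  a ← 77.885542 − (+9.167e-01/-5.820e-01) = 79.460637
iter 2: u=0.910551  f(a)=+2.855e-02  f'(a)=-5.463e-01  a ← 79.460637 − (+2.855e-02/-5.463e-01) = 79.512895
iter 3: u=0.909953  f(a)=+2.966e-05  f'(a)=-5.451e-01  a ← 79.512895 − (+2.966e-05/-5.451e-01) = 79.512950
iter 4: u=0.909952  f(a)=+3.203e-11  f'(a)=-5.451e-01  a ← 79.512950 − (+3.203e-11/-5.451e-01) = 79.512950
converged: |Δa| < 1e-12 after 4 iterations
sag = a·(cosh(S/(2a)) − 1) = 79.512950·(cosh(0.909952) − 1) = 35.253962
T_max/T_min = cosh(S/(2a)) = 1.443374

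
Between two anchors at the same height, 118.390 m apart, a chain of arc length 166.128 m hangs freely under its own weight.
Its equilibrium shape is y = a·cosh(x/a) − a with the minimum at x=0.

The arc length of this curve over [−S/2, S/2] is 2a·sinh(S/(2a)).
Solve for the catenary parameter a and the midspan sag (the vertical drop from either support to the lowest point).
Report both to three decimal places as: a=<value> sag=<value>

a=40.174 sag=52.095

seed: a₀ = √(S³/(24(L−S))) = √(118.390³/(24·47.738)) = 38.057022
iter 1: u=1.555429  f(a)=+6.119e+00  f'(a)=-3.171e+00  a ← 38.057022 − (+6.119e+00/-3.171e+00) = 39.986903
iter 2: u=1.480360  f(a)=+4.962e-01  f'(a)=-2.675e+00  a ← 39.986903 − (+4.962e-01/-2.675e+00) = 40.172387
iter 3: u=1.473525  f(a)=+3.900e-03  f'(a)=-2.633e+00  a ← 40.172387 − (+3.900e-03/-2.633e+00) = 40.173868
iter 4: u=1.473470  f(a)=+2.451e-07  f'(a)=-2.633e+00  a ← 40.173868 − (+2.451e-07/-2.633e+00) = 40.173868
iter 5: u=1.473470  f(a)=+0.000e+00  f'(a)=-2.633e+00  a ← 40.173868 − (+0.000e+00/-2.633e+00) = 40.173868
converged: |Δa| < 1e-12 after 5 iterations
sag = a·(cosh(S/(2a)) − 1) = 40.173868·(cosh(1.473470) − 1) = 52.095129
T_max/T_min = cosh(S/(2a)) = 2.296742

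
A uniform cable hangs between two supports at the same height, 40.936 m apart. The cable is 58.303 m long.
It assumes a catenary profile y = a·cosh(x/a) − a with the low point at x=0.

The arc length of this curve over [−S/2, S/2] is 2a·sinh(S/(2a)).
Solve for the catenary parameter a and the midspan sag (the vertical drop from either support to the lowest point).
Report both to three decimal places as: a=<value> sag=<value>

a=13.577 sag=18.581

seed: a₀ = √(S³/(24(L−S))) = √(40.936³/(24·17.367)) = 12.828920
iter 1: u=1.595458  f(a)=+2.349e+00  f'(a)=-3.462e+00  a ← 12.828920 − (+2.349e+00/-3.462e+00) = 13.507413
iter 2: u=1.515316  f(a)=+1.992e-01  f'(a)=-2.898e+00  a ← 13.507413 − (+1.992e-01/-2.898e+00) = 13.576166
iter 3: u=1.507642  f(a)=+1.726e-03  f'(a)=-2.848e+00  a ← 13.576166 − (+1.726e-03/-2.848e+00) = 13.576772
iter 4: u=1.507575  f(a)=+1.321e-07  f'(a)=-2.847e+00  a ← 13.576772 − (+1.321e-07/-2.847e+00) = 13.576772
iter 5: u=1.507575  f(a)=+7.105e-15  f'(a)=-2.847e+00  a ← 13.576772 − (+7.105e-15/-2.847e+00) = 13.576772
converged: |Δa| < 1e-12 after 5 iterations
sag = a·(cosh(S/(2a)) − 1) = 13.576772·(cosh(1.507575) − 1) = 18.581255
T_max/T_min = cosh(S/(2a)) = 2.368606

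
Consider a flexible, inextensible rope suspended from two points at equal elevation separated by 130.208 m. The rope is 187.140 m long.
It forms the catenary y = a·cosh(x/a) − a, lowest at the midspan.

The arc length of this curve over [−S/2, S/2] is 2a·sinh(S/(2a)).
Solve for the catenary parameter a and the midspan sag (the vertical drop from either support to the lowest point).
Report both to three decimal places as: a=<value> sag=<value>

seed: a₀ = √(S³/(24(L−S))) = √(130.208³/(24·56.932)) = 40.195058
iter 1: u=1.619702  f(a)=+7.952e+00  f'(a)=-3.649e+00  a ← 40.195058 − (+7.952e+00/-3.649e+00) = 42.374175
iter 2: u=1.536407  f(a)=+6.924e-01  f'(a)=-3.039e+00  a ← 42.374175 − (+6.924e-01/-3.039e+00) = 42.602035
iter 3: u=1.528190  f(a)=+6.357e-03  f'(a)=-2.983e+00  a ← 42.602035 − (+6.357e-03/-2.983e+00) = 42.604165
iter 4: u=1.528113  f(a)=+5.467e-07  f'(a)=-2.983e+00  a ← 42.604165 − (+5.467e-07/-2.983e+00) = 42.604166
iter 5: u=1.528113  f(a)=-2.842e-14  f'(a)=-2.983e+00  a ← 42.604166 − (-2.842e-14/-2.983e+00) = 42.604166
converged: |Δa| < 1e-12 after 5 iterations
sag = a·(cosh(S/(2a)) − 1) = 42.604166·(cosh(1.528113) − 1) = 60.208576
T_max/T_min = cosh(S/(2a)) = 2.413209

a=42.604 sag=60.209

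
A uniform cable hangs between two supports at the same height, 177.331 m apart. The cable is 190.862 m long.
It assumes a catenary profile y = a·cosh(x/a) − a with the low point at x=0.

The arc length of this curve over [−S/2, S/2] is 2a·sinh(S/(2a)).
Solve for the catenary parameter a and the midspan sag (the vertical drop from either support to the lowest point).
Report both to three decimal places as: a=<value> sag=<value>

seed: a₀ = √(S³/(24(L−S))) = √(177.331³/(24·13.531)) = 131.040767
iter 1: u=0.676625  f(a)=+3.131e-01  f'(a)=-2.161e-01  a ← 131.040767 − (+3.131e-01/-2.161e-01) = 132.489628
iter 2: u=0.669226  f(a)=+5.269e-03  f'(a)=-2.089e-01  a ← 132.489628 − (+5.269e-03/-2.089e-01) = 132.514850
iter 3: u=0.669099  f(a)=+1.549e-06  f'(a)=-2.088e-01  a ← 132.514850 − (+1.549e-06/-2.088e-01) = 132.514858
iter 4: u=0.669099  f(a)=+1.705e-13  f'(a)=-2.088e-01  a ← 132.514858 − (+1.705e-13/-2.088e-01) = 132.514858
converged: |Δa| < 1e-12 after 4 iterations
sag = a·(cosh(S/(2a)) − 1) = 132.514858·(cosh(0.669099) − 1) = 30.786285
T_max/T_min = cosh(S/(2a)) = 1.232323

a=132.515 sag=30.786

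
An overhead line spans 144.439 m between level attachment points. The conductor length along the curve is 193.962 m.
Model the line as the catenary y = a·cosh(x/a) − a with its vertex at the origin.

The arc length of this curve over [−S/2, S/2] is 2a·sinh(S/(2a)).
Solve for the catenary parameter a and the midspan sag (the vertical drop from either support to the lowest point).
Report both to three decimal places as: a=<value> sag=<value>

a=52.761 sag=57.643

seed: a₀ = √(S³/(24(L−S))) = √(144.439³/(24·49.523)) = 50.352103
iter 1: u=1.434290  f(a)=+5.351e+00  f'(a)=-2.403e+00  a ← 50.352103 − (+5.351e+00/-2.403e+00) = 52.579117
iter 2: u=1.373540  f(a)=+3.755e-01  f'(a)=-2.076e+00  a ← 52.579117 − (+3.755e-01/-2.076e+00) = 52.759954
iter 3: u=1.368832  f(a)=+2.157e-03  f'(a)=-2.052e+00  a ← 52.759954 − (+2.157e-03/-2.052e+00) = 52.761005
iter 4: u=1.368804  f(a)=+7.211e-08  f'(a)=-2.052e+00  a ← 52.761005 − (+7.211e-08/-2.052e+00) = 52.761005
iter 5: u=1.368804  f(a)=+2.842e-14  f'(a)=-2.052e+00  a ← 52.761005 − (+2.842e-14/-2.052e+00) = 52.761005
converged: |Δa| < 1e-12 after 5 iterations
sag = a·(cosh(S/(2a)) − 1) = 52.761005·(cosh(1.368804) − 1) = 57.642971
T_max/T_min = cosh(S/(2a)) = 2.092530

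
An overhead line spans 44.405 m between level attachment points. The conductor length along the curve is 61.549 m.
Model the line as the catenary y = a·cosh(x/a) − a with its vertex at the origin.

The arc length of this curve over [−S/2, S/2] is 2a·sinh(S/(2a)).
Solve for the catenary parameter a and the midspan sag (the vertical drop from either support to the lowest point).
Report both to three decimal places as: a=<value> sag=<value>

a=15.367 sag=19.031

seed: a₀ = √(S³/(24(L−S))) = √(44.405³/(24·17.144)) = 14.587676
iter 1: u=1.522004  f(a)=+2.099e+00  f'(a)=-2.942e+00  a ← 14.587676 − (+2.099e+00/-2.942e+00) = 15.301076
iter 2: u=1.451042  f(a)=+1.638e-01  f'(a)=-2.499e+00  a ← 15.301076 − (+1.638e-01/-2.499e+00) = 15.366612
iter 3: u=1.444853  f(a)=+1.184e-03  f'(a)=-2.463e+00  a ← 15.366612 − (+1.184e-03/-2.463e+00) = 15.367093
iter 4: u=1.444808  f(a)=+6.286e-08  f'(a)=-2.463e+00  a ← 15.367093 − (+6.286e-08/-2.463e+00) = 15.367093
iter 5: u=1.444808  f(a)=+0.000e+00  f'(a)=-2.463e+00  a ← 15.367093 − (+0.000e+00/-2.463e+00) = 15.367093
converged: |Δa| < 1e-12 after 5 iterations
sag = a·(cosh(S/(2a)) − 1) = 15.367093·(cosh(1.444808) − 1) = 19.030834
T_max/T_min = cosh(S/(2a)) = 2.238415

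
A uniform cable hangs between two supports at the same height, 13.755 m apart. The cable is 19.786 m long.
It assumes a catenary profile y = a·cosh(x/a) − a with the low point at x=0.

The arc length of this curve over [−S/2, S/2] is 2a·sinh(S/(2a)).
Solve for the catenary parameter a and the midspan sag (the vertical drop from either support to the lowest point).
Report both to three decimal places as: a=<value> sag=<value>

seed: a₀ = √(S³/(24(L−S))) = √(13.755³/(24·6.031)) = 4.240242
iter 1: u=1.621959  f(a)=+8.449e-01  f'(a)=-3.667e+00  a ← 4.240242 − (+8.449e-01/-3.667e+00) = 4.470645
iter 2: u=1.538369  f(a)=+7.375e-02  f'(a)=-3.052e+00  a ← 4.470645 − (+7.375e-02/-3.052e+00) = 4.494807
iter 3: u=1.530099  f(a)=+6.807e-04  f'(a)=-2.996e+00  a ← 4.494807 − (+6.807e-04/-2.996e+00) = 4.495034
iter 4: u=1.530022  f(a)=+5.917e-08  f'(a)=-2.996e+00  a ← 4.495034 − (+5.917e-08/-2.996e+00) = 4.495034
iter 5: u=1.530022  f(a)=+3.553e-15  f'(a)=-2.996e+00  a ← 4.495034 − (+3.553e-15/-2.996e+00) = 4.495034
converged: |Δa| < 1e-12 after 5 iterations
sag = a·(cosh(S/(2a)) − 1) = 4.495034·(cosh(1.530022) − 1) = 6.371280
T_max/T_min = cosh(S/(2a)) = 2.417404

a=4.495 sag=6.371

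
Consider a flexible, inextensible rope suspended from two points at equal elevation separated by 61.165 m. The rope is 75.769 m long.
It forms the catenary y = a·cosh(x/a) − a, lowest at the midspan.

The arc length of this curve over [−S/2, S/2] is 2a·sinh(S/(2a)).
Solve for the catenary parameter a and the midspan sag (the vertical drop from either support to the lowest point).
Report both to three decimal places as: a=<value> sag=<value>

seed: a₀ = √(S³/(24(L−S))) = √(61.165³/(24·14.604)) = 25.551296
iter 1: u=1.196906  f(a)=+1.082e+00  f'(a)=-1.315e+00  a ← 25.551296 − (+1.082e+00/-1.315e+00) = 26.374171
iter 2: u=1.159563  f(a)=+5.449e-02  f'(a)=-1.186e+00  a ← 26.374171 − (+5.449e-02/-1.186e+00) = 26.420114
iter 3: u=1.157546  f(a)=+1.543e-04  f'(a)=-1.179e+00  a ← 26.420114 − (+1.543e-04/-1.179e+00) = 26.420245
iter 4: u=1.157540  f(a)=+1.245e-09  f'(a)=-1.179e+00  a ← 26.420245 − (+1.245e-09/-1.179e+00) = 26.420245
iter 5: u=1.157540  f(a)=+1.421e-14  f'(a)=-1.179e+00  a ← 26.420245 − (+1.421e-14/-1.179e+00) = 26.420245
converged: |Δa| < 1e-12 after 5 iterations
sag = a·(cosh(S/(2a)) − 1) = 26.420245·(cosh(1.157540) − 1) = 19.767034
T_max/T_min = cosh(S/(2a)) = 1.748178

a=26.420 sag=19.767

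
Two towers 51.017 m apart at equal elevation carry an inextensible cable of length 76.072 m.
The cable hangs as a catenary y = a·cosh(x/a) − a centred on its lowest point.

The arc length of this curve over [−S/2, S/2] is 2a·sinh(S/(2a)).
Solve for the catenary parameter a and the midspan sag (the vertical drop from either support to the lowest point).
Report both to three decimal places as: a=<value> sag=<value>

a=15.851 sag=25.356

seed: a₀ = √(S³/(24(L−S))) = √(51.017³/(24·25.055)) = 14.860025
iter 1: u=1.716585  f(a)=+3.961e+00  f'(a)=-4.476e+00  a ← 14.860025 − (+3.961e+00/-4.476e+00) = 15.744985
iter 2: u=1.620103  f(a)=+3.814e-01  f'(a)=-3.652e+00  a ← 15.744985 − (+3.814e-01/-3.652e+00) = 15.849428
iter 3: u=1.609427  f(a)=+4.369e-03  f'(a)=-3.569e+00  a ← 15.849428 − (+4.369e-03/-3.569e+00) = 15.850652
iter 4: u=1.609303  f(a)=+5.877e-07  f'(a)=-3.568e+00  a ← 15.850652 − (+5.877e-07/-3.568e+00) = 15.850652
iter 5: u=1.609303  f(a)=+1.421e-14  f'(a)=-3.568e+00  a ← 15.850652 − (+1.421e-14/-3.568e+00) = 15.850652
converged: |Δa| < 1e-12 after 5 iterations
sag = a·(cosh(S/(2a)) − 1) = 15.850652·(cosh(1.609303) − 1) = 25.355906
T_max/T_min = cosh(S/(2a)) = 2.599676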